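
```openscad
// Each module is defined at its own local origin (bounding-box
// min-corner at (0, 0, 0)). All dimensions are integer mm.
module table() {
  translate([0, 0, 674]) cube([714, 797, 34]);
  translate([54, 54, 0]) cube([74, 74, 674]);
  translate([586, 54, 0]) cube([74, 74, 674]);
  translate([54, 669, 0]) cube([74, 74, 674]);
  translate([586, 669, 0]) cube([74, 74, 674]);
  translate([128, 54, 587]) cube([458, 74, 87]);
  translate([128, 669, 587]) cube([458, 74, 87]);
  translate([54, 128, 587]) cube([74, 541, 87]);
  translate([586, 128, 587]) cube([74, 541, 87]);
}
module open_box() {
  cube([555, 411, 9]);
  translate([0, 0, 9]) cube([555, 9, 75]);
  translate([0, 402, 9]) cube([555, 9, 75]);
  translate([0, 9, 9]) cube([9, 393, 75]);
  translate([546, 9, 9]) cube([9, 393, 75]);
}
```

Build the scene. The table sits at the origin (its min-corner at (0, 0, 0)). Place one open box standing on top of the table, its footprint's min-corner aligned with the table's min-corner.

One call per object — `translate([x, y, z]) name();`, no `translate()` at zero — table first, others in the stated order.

table();
translate([0, 0, 708]) open_box();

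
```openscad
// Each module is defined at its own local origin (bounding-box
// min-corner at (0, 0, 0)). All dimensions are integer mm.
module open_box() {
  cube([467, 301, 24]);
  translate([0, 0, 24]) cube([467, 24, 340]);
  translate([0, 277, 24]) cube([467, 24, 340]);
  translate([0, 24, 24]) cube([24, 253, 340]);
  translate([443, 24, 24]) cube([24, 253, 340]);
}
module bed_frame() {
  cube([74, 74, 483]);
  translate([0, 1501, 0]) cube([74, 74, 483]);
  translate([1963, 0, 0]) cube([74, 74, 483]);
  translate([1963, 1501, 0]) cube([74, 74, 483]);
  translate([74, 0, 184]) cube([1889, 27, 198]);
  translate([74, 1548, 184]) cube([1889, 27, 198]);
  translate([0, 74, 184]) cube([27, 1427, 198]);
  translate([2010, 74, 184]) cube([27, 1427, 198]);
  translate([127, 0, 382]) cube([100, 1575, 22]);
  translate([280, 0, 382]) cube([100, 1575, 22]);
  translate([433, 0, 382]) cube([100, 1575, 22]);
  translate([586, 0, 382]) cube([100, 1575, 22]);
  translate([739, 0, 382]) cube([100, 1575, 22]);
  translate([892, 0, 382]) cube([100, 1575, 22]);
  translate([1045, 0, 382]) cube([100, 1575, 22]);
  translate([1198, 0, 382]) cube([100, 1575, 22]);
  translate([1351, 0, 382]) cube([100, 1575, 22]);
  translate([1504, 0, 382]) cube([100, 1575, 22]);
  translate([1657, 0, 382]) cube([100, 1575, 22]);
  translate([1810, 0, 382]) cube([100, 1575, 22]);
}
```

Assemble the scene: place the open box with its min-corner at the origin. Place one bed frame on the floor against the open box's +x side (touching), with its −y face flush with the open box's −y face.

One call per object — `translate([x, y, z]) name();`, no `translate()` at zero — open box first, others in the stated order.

open_box();
translate([467, 0, 0]) bed_frame();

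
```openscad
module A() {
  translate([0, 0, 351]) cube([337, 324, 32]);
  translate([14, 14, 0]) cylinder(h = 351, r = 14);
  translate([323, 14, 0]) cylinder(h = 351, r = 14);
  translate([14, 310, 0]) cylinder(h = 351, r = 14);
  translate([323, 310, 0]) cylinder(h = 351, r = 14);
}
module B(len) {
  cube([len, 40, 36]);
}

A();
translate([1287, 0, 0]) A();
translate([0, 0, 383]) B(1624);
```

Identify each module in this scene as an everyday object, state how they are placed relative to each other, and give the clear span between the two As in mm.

A is a stool. B is a beam. A beam spans the tops of two stools. The clear span between the two stools is 950 mm.

Second stool starts at x = 1287; first ends at x = 337; clear span = 1287 − 337 = 950 mm.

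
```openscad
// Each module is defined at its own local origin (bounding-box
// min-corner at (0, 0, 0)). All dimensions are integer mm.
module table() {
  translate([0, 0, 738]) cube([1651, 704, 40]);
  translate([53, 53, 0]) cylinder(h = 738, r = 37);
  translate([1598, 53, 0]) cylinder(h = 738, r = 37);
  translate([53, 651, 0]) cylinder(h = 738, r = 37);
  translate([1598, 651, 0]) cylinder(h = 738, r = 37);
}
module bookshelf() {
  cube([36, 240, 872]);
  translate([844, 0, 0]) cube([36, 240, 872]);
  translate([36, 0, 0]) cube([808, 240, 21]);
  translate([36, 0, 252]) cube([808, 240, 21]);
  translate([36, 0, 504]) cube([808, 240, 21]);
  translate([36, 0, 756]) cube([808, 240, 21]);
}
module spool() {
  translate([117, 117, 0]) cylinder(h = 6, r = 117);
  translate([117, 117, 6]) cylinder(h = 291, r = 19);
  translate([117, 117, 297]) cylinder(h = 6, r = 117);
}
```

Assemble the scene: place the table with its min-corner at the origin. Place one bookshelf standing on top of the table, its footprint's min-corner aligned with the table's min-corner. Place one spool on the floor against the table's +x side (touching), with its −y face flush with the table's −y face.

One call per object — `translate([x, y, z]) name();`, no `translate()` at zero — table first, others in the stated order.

table();
translate([0, 0, 778]) bookshelf();
translate([1651, 0, 0]) spool();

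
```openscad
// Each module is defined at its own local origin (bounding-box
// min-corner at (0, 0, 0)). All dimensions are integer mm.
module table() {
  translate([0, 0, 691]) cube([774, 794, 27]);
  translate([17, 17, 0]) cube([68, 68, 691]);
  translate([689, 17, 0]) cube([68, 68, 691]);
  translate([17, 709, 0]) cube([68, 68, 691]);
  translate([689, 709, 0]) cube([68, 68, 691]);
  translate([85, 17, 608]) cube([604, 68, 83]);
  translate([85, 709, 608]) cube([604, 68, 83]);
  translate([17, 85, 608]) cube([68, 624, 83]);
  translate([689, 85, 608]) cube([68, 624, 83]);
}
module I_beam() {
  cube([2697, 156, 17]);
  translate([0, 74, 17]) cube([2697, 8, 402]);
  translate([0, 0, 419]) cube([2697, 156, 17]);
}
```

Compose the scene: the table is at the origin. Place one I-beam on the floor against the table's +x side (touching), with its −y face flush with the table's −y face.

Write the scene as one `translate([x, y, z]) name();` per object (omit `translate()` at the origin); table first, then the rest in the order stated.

table();
translate([774, 0, 0]) I_beam();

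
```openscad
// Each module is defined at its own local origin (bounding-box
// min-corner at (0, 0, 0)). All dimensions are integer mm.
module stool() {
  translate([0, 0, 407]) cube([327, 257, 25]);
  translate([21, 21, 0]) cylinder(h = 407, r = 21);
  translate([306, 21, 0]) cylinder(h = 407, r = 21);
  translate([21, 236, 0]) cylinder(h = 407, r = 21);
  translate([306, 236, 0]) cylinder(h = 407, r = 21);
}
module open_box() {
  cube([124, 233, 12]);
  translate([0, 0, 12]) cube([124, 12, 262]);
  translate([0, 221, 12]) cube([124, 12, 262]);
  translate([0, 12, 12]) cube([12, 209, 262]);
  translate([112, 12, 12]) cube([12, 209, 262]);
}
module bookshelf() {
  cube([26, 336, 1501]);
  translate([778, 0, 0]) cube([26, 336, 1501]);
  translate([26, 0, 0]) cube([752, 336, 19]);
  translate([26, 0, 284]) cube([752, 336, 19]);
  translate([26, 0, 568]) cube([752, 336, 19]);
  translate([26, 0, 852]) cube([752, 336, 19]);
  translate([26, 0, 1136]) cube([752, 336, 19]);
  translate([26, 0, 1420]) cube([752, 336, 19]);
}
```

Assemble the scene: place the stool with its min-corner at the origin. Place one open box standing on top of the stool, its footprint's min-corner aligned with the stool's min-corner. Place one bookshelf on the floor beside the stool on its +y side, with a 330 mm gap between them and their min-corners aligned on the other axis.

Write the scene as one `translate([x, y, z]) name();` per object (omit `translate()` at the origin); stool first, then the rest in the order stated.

stool();
translate([0, 0, 432]) open_box();
translate([0, 587, 0]) bookshelf();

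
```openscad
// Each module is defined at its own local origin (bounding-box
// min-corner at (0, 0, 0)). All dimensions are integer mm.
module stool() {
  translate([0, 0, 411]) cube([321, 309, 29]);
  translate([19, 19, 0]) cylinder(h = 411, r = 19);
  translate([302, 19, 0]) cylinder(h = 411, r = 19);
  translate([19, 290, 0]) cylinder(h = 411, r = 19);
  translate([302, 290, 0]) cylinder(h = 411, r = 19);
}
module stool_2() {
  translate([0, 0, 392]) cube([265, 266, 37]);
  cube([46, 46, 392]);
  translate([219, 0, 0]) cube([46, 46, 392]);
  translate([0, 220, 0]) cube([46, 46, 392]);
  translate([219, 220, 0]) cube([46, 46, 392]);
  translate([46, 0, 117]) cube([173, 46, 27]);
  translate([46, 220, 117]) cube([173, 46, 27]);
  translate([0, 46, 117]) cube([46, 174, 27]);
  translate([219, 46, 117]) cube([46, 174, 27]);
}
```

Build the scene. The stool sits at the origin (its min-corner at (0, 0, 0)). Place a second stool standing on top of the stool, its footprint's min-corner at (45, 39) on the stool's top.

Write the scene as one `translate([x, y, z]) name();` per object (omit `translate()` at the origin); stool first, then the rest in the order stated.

stool();
translate([45, 39, 440]) stool_2();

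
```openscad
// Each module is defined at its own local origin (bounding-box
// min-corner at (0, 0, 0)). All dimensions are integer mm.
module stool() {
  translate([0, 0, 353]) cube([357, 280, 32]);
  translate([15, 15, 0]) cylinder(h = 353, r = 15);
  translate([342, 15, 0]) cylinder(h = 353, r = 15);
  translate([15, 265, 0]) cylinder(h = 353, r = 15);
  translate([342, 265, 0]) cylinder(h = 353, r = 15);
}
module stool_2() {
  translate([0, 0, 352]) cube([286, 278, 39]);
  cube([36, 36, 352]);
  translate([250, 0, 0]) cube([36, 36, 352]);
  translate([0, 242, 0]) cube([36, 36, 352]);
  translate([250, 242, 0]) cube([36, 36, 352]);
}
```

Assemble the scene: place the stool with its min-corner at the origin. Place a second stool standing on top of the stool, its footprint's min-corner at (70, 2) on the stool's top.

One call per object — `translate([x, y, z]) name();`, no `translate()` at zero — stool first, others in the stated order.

stool();
translate([70, 2, 385]) stool_2();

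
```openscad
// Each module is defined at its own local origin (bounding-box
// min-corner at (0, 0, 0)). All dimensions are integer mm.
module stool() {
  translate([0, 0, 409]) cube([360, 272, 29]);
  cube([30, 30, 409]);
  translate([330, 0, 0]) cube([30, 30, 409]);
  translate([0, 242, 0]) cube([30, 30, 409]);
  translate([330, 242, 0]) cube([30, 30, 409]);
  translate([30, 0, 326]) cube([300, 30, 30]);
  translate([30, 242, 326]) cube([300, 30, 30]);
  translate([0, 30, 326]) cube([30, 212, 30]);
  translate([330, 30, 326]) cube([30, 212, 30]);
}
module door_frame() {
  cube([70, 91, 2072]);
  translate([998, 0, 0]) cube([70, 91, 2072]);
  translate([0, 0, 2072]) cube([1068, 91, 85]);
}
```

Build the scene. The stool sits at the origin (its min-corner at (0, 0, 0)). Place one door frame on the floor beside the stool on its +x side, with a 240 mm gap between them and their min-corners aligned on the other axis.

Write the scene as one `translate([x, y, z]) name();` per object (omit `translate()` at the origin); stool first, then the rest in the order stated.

stool();
translate([600, 0, 0]) door_frame();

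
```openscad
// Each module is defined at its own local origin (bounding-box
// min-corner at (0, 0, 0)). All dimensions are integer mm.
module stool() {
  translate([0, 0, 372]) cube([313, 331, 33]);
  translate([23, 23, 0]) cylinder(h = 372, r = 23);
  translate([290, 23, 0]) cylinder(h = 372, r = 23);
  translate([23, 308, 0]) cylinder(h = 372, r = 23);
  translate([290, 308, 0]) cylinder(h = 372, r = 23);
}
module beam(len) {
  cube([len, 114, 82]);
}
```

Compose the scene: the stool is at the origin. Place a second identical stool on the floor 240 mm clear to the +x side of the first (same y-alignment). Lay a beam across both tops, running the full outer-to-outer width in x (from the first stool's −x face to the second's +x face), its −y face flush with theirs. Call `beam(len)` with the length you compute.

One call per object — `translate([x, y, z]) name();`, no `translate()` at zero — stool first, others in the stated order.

stool();
translate([553, 0, 0]) stool();
translate([0, 0, 405]) beam(866);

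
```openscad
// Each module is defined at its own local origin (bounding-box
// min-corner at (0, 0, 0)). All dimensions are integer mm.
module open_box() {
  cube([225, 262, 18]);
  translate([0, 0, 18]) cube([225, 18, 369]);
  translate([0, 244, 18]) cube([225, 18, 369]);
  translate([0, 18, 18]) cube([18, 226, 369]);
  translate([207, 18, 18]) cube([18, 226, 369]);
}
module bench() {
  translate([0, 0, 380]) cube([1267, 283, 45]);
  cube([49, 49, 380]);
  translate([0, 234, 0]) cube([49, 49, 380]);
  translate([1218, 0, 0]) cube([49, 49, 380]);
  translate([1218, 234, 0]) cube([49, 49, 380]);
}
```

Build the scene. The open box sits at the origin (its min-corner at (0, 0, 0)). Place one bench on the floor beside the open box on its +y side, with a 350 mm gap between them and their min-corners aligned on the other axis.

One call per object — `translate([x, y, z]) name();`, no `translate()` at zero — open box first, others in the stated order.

open_box();
translate([0, 612, 0]) bench();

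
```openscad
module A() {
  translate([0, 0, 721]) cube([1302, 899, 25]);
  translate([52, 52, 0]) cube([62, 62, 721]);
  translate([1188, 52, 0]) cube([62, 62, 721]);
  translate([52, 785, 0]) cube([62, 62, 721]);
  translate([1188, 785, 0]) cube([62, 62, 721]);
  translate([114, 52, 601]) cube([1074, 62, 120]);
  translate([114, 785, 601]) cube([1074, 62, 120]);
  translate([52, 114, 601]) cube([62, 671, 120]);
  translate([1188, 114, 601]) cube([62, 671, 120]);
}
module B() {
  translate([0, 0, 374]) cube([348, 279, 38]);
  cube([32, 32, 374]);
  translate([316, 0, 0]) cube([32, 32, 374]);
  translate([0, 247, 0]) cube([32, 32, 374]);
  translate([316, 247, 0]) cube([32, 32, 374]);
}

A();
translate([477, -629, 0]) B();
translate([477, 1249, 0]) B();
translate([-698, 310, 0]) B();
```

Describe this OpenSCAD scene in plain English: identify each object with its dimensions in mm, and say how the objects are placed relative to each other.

A is a table: top 1302 mm (x) × 899 mm (y), 25 mm thick, upper face at z = 746 mm, on four 62×62 mm square legs, each inset 52 mm from the nearest pair of top edges, running from z = 0 to the bottom of the top. Four apron rails, 62 mm thick and 120 mm tall, run between adjacent legs with their top edges flush with the underside of the top and their outer faces flush with the legs' outer faces.

B is a simple wooden stool: a rectangular seat 348 mm (x) by 279 mm (y), 38 mm thick, top face at z = 412 mm, on four square legs, each 32×32 mm in cross-section. The legs rest on z = 0, each flush with a corner of the seat.

Three stools sit around the table at the −y, +y, −x sides.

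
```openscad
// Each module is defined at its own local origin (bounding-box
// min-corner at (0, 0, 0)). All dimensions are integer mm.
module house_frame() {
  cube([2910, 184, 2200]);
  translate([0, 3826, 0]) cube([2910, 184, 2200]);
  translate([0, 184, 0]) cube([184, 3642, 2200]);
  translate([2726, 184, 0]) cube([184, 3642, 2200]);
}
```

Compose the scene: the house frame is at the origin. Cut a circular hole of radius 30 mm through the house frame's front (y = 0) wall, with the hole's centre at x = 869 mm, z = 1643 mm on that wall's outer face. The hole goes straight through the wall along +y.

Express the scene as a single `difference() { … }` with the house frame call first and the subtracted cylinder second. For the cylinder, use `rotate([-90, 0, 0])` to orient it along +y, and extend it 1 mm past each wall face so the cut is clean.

difference() {
  house_frame();
  translate([869, -1, 1643]) rotate([-90, 0, 0]) cylinder(h = 186, r = 30);
}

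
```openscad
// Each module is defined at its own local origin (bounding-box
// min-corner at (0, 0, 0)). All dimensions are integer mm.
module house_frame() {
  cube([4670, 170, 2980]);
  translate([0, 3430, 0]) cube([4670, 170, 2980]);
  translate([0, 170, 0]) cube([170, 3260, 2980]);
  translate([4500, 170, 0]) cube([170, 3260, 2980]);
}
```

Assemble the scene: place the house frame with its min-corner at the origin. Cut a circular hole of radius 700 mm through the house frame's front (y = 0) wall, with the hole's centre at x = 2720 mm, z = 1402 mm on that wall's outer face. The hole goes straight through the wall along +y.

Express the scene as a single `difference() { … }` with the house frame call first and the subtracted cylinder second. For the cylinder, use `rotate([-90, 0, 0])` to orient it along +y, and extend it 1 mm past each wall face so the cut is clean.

difference() {
  house_frame();
  translate([2720, -1, 1402]) rotate([-90, 0, 0]) cylinder(h = 172, r = 700);
}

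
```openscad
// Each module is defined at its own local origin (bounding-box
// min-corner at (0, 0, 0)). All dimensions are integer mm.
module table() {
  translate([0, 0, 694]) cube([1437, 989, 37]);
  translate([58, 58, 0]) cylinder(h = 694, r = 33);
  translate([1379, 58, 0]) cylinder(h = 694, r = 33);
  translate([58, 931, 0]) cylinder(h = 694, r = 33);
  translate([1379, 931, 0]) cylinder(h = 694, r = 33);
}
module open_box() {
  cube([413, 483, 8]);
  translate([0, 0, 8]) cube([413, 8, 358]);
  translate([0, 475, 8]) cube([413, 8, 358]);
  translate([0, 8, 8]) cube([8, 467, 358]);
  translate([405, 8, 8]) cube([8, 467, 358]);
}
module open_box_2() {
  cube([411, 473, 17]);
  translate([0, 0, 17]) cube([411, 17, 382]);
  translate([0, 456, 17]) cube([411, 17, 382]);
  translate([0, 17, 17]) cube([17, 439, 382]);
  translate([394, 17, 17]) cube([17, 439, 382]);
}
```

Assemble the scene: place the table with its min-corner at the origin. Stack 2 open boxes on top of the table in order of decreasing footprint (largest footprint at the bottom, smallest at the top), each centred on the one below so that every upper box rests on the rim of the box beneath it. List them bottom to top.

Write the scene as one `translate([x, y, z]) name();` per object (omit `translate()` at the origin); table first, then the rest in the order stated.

table();
translate([512, 253, 731]) open_box();
translate([513, 258, 1097]) open_box_2();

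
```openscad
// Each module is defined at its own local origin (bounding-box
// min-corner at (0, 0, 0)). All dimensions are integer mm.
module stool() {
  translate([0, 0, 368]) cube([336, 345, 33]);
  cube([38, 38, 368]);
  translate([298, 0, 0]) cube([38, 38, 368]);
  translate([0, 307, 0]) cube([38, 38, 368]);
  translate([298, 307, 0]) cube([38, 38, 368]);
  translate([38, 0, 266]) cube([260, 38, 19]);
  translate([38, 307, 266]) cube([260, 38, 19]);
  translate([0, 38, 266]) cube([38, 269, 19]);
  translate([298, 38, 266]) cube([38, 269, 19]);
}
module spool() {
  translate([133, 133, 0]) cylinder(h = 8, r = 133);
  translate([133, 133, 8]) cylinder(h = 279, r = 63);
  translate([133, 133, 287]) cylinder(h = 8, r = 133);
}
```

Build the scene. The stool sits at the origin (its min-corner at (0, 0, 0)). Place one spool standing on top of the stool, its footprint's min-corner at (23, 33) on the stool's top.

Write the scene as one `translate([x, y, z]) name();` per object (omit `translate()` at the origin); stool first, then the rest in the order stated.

stool();
translate([23, 33, 401]) spool();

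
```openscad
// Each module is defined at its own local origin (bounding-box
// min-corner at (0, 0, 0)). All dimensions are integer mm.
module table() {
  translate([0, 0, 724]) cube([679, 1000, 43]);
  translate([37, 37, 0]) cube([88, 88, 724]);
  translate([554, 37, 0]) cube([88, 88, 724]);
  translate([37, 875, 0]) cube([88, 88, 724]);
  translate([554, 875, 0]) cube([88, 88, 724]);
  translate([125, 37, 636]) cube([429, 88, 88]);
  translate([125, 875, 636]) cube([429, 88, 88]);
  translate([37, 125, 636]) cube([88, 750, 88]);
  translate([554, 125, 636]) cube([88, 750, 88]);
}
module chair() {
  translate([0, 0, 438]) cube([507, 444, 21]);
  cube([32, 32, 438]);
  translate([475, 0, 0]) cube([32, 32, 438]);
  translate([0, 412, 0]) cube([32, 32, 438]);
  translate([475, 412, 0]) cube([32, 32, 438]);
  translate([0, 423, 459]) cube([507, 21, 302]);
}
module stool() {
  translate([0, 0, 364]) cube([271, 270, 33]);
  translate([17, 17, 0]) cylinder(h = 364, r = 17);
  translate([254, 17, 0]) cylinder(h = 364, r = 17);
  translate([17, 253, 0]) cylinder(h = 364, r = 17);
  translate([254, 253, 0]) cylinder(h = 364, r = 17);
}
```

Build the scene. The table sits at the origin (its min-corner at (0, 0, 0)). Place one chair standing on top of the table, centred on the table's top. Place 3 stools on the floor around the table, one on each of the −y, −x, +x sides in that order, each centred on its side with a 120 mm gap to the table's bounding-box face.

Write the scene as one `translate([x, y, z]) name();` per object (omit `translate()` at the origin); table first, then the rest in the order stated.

table();
translate([86, 278, 767]) chair();
translate([204, -390, 0]) stool();
translate([-391, 365, 0]) stool();
translate([799, 365, 0]) stool();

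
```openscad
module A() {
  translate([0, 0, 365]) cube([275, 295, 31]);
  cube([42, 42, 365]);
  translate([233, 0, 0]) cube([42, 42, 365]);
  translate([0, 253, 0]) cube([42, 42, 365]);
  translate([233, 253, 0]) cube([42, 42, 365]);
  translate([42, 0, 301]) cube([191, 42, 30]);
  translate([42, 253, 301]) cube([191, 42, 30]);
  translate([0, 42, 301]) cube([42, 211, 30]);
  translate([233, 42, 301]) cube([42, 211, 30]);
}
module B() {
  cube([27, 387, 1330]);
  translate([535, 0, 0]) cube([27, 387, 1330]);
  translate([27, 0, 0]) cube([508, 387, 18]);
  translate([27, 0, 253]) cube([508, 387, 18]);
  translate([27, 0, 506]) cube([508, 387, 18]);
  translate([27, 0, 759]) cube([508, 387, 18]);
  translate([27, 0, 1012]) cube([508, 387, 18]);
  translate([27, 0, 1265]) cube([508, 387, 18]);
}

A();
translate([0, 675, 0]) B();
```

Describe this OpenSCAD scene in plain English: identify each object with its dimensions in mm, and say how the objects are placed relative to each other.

A is a four-legged stool. The seat is 275×295 mm, 31 mm thick, top at z = 396 mm. It stands on four square legs, each 42×42 mm in cross-section, from z = 0 to the seat underside, each flush with a corner of the seat. Four stretchers, 42 mm wide and 30 mm tall, connect adjacent legs with their undersides at z = 301 mm, each running between the inner faces of the legs it joins and aligned with the legs' outer faces on the other axis.

B is a bookshelf 562 mm wide overall, 387 mm deep and 1330 mm tall. The two sides are 27 mm thick vertical panels. 6 horizontal shelves of 18 mm thickness span between the inner faces of the sides; the lowest shelf sits on the floor and shelves are stacked with a clear vertical gap of 235 mm between each pair.

The bookshelf is on the floor beside the stool on its +y side.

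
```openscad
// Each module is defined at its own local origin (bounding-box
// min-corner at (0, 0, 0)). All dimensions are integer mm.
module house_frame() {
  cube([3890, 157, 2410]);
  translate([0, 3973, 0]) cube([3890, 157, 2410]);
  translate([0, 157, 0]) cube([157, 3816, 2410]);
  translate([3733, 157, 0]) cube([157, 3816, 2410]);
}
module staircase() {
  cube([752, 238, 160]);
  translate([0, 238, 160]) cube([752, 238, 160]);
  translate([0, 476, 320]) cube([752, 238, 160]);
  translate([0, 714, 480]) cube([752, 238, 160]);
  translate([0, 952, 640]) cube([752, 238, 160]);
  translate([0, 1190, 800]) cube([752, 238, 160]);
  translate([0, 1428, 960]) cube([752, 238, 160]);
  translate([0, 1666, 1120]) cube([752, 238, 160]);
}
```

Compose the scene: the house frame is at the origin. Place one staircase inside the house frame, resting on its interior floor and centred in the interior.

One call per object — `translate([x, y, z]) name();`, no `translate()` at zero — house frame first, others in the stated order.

house_frame();
translate([1569, 1113, 0]) staircase();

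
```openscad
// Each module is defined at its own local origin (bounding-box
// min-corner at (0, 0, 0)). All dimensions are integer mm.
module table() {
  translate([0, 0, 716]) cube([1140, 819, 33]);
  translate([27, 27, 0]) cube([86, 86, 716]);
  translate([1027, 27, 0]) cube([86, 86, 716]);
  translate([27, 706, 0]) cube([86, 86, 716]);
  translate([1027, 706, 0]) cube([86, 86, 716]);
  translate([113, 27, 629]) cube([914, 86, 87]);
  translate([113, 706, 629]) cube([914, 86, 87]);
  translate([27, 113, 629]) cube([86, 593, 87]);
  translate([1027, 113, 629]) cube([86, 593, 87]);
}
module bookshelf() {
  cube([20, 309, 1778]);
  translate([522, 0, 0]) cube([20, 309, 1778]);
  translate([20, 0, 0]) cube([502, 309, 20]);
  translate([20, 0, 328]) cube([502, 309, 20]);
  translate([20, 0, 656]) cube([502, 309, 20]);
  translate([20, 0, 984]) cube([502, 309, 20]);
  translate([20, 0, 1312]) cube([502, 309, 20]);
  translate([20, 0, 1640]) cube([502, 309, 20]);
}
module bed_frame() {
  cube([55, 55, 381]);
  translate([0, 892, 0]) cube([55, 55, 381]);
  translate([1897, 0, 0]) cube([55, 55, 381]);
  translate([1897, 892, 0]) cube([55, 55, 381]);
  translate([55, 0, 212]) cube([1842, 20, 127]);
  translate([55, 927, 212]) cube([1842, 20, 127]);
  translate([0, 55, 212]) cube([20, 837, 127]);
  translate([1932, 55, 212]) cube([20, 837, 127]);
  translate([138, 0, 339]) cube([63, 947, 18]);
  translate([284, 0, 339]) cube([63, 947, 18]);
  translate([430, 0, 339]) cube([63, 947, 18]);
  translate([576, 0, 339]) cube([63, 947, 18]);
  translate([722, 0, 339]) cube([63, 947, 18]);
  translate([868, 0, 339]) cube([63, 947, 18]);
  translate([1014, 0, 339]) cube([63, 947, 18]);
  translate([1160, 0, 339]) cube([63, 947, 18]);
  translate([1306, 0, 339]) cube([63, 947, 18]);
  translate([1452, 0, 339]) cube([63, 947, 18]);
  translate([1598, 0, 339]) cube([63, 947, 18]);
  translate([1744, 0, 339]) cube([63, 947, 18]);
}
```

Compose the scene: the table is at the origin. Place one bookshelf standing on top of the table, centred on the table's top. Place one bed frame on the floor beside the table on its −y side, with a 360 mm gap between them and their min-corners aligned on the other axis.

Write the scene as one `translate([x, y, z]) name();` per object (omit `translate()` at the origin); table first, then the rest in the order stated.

table();
translate([299, 255, 749]) bookshelf();
translate([0, -1307, 0]) bed_frame();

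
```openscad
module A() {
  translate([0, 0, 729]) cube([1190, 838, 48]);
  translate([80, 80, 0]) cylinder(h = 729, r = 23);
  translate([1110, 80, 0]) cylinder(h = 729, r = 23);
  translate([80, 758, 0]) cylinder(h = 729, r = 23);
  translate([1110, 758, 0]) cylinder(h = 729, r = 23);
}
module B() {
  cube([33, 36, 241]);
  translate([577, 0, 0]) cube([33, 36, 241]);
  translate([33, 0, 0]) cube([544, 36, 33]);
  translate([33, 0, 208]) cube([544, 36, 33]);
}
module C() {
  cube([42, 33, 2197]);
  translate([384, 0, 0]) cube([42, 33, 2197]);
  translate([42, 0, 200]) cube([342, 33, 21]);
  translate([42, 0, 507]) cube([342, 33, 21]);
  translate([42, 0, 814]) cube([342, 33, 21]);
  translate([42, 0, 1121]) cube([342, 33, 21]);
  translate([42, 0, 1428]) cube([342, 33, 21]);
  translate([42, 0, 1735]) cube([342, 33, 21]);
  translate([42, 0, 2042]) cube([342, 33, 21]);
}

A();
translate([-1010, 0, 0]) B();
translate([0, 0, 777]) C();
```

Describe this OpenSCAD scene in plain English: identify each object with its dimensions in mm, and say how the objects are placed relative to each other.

A is a table: top 1190 mm (x) × 838 mm (y), 48 mm thick, upper face at z = 777 mm, on four round legs of 46 mm diameter, each leg's bounding box inset 57 mm from the nearest pair of top edges, running from z = 0 to the bottom of the top.

B is a picture frame with a 544×175 mm rectangular opening (x by z) and a uniform 33 mm border on every side. Frame depth is 36 mm along y. It is built from two vertical stiles running the full outside height and two horizontal rails spanning the gap between the stiles.

C is a wooden ladder with two side rails of 42×33 mm section and 2197 mm height, set 426 mm apart overall. Between them run 7 rectangular rungs (33 mm deep, 21 mm thick), front faces flush with the rails' −y face. The bottom of the first rung is 200 mm above the floor and each subsequent rung is 307 mm higher than the one below.

The picture frame is on the floor beside the table on its −x side. The ladder is on top of the table.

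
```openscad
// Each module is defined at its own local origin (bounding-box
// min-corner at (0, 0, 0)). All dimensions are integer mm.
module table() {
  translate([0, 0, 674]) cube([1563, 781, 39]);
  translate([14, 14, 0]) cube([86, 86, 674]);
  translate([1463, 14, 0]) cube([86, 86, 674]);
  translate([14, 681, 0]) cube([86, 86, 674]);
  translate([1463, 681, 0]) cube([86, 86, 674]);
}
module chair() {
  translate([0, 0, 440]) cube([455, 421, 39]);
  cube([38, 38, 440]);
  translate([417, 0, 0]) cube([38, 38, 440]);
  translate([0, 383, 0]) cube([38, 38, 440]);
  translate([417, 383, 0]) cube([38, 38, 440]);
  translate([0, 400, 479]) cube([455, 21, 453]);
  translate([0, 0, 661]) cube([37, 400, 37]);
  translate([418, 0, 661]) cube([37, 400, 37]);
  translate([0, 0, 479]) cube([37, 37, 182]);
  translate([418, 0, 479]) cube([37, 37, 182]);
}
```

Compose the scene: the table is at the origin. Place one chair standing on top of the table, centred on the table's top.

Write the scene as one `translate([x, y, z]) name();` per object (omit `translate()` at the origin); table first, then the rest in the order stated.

table();
translate([554, 180, 713]) chair();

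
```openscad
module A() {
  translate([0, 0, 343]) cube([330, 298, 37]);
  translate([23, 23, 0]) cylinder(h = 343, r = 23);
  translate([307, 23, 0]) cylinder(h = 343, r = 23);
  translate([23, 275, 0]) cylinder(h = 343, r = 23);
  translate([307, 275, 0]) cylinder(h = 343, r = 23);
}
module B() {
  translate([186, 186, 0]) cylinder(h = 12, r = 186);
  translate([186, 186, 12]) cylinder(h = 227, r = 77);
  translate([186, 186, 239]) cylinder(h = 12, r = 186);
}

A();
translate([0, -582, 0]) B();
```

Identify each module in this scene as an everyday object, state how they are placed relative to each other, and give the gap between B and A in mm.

The spool's nearest face is 210 mm from the stool's −y face.

A is a stool. B is a spool. The spool is on the floor beside the stool on its −y side. The gap between the spool and the stool is 210 mm.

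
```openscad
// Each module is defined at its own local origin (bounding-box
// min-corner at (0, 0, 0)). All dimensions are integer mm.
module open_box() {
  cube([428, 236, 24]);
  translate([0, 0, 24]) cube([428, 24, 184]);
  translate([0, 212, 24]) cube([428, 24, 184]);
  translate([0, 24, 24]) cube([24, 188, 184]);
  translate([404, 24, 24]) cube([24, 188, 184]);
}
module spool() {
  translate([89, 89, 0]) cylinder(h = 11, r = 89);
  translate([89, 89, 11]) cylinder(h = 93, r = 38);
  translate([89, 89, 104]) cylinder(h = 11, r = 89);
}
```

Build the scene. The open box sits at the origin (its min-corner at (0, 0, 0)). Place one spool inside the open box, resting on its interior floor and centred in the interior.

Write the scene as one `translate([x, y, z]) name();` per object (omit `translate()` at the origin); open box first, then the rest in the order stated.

open_box();
translate([125, 29, 24]) spool();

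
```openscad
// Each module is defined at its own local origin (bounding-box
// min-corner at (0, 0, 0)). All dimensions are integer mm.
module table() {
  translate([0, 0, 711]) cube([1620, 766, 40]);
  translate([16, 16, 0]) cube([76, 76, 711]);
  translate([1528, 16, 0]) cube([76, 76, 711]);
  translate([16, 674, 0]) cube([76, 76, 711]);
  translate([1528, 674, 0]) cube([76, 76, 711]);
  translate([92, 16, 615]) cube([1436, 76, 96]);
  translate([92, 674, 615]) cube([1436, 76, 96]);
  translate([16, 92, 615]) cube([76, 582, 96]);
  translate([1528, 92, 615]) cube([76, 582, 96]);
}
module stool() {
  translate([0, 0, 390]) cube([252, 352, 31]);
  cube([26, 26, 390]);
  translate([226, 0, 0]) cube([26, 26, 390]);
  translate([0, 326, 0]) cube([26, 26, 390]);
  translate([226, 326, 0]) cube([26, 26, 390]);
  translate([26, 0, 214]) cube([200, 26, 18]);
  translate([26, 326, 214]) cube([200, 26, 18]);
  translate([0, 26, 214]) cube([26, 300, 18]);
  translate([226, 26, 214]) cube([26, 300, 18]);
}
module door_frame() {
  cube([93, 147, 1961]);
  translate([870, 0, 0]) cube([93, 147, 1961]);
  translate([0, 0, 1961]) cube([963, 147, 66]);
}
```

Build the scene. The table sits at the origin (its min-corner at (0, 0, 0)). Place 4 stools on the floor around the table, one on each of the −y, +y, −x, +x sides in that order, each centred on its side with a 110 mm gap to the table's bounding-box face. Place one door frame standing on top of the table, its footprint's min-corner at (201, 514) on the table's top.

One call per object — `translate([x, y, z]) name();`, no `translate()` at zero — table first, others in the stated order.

table();
translate([684, -462, 0]) stool();
translate([684, 876, 0]) stool();
translate([-362, 207, 0]) stool();
translate([1730, 207, 0]) stool();
translate([201, 514, 751]) door_frame();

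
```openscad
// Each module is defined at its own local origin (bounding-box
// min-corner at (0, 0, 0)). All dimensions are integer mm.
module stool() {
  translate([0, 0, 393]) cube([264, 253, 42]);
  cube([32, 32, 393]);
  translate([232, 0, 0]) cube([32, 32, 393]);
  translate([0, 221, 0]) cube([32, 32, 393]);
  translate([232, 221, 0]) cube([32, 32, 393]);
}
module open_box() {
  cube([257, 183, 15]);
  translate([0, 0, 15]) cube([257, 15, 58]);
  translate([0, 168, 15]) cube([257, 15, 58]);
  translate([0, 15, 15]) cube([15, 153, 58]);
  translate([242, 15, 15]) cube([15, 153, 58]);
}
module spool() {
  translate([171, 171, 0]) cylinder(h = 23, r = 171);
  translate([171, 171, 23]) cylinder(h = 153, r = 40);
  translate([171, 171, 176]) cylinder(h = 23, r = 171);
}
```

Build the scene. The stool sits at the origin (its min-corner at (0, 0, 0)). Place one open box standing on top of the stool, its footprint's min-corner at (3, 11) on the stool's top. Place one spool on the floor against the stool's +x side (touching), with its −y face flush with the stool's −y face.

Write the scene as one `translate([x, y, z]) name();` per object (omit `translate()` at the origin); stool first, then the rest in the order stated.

stool();
translate([3, 11, 435]) open_box();
translate([264, 0, 0]) spool();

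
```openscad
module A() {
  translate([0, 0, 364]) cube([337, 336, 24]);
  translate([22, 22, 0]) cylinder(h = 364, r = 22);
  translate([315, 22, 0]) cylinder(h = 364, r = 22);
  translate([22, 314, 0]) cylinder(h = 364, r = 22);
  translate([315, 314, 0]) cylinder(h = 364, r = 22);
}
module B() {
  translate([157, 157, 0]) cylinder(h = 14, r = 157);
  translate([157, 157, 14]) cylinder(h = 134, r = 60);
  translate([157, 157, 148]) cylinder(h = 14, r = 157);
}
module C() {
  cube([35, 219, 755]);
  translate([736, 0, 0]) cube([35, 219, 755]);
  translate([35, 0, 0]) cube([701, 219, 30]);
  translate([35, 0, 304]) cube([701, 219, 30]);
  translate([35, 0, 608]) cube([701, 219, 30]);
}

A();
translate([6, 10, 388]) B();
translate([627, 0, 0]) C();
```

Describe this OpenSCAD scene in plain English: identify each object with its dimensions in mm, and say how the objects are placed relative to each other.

A is a four-legged stool. The seat is a 337×336×24 mm slab whose top surface is at z = 388 mm; four round legs, each 44 mm in diameter, run from the floor (z = 0) to the underside of the seat, each leg's axis is inset half a diameter from the nearest pair of seat edges (so the leg's bounding box is flush with the corner).

B is a spool: two coaxial disc flanges of radius 157 mm and thickness 14 mm, joined by a core cylinder of radius 60 mm and height 134 mm. The lower flange rests on z = 0 and the three cylinders share a vertical axis.

C is an open bookshelf. Two side panels, each 35 mm thick, 219 mm deep and 755 mm tall, stand 771 mm apart (outside-to-outside). Between them sit 3 shelves, each 30 mm thick and 219 mm deep, spanning the full gap between the sides. The bottom shelf rests on the floor (its underside at z = 0) and the clear gap between one shelf's top and the next shelf's underside is 274 mm.

The spool is on top of the stool. The bookshelf is on the floor beside the stool on its +x side.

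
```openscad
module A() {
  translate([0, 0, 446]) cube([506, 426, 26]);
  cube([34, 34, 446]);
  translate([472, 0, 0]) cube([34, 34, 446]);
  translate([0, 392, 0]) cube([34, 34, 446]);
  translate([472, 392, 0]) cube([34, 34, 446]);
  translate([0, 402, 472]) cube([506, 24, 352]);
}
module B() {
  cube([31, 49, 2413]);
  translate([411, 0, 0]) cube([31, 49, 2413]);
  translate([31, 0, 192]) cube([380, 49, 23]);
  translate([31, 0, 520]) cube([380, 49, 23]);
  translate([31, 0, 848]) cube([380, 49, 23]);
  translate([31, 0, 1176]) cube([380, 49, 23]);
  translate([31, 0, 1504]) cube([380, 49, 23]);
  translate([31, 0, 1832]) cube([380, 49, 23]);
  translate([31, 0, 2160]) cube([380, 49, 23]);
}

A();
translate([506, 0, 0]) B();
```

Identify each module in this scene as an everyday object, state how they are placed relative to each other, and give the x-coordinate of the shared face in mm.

The chair's +x face and the ladder's −x face are both at x = 506 mm.

A is a chair. B is a ladder. The ladder is against the chair's +x side, with their −y faces flush. The x-coordinate of the shared face is 506 mm.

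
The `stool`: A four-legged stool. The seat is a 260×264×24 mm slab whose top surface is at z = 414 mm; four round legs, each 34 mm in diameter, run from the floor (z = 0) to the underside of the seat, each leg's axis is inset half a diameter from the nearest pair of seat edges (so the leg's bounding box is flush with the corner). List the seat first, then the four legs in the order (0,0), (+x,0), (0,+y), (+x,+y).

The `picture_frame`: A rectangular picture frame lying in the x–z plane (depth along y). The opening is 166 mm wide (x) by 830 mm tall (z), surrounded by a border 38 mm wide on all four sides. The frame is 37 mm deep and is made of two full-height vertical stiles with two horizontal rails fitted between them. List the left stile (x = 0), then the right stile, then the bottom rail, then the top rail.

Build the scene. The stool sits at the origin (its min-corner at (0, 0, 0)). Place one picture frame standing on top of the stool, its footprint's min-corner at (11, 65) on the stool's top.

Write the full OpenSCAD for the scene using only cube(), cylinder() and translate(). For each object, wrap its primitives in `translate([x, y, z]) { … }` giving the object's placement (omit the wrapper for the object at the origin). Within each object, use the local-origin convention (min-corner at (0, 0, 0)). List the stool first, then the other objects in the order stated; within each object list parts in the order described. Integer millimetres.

translate([0, 0, 390]) cube([260, 264, 24]);
translate([17, 17, 0]) cylinder(h = 390, r = 17);
translate([243, 17, 0]) cylinder(h = 390, r = 17);
translate([17, 247, 0]) cylinder(h = 390, r = 17);
translate([243, 247, 0]) cylinder(h = 390, r = 17);
translate([11, 65, 414]) {
  cube([38, 37, 906]);
  translate([204, 0, 0]) cube([38, 37, 906]);
  translate([38, 0, 0]) cube([166, 37, 38]);
  translate([38, 0, 868]) cube([166, 37, 38]);
}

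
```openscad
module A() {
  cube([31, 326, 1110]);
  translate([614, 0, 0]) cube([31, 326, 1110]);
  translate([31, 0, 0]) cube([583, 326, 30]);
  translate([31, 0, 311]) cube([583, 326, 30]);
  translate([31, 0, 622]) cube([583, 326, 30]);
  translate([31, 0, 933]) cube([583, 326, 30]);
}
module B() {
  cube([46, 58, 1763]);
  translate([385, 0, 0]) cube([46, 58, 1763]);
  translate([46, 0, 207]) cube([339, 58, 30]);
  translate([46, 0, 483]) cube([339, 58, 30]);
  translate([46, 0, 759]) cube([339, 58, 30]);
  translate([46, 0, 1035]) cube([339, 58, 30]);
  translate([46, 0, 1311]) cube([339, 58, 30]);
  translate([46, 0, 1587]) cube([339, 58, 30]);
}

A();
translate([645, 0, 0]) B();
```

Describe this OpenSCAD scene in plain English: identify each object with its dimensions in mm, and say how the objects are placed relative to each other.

A is a bookshelf 645 mm wide overall, 326 mm deep and 1110 mm tall. The two sides are 31 mm thick vertical panels. 4 horizontal shelves of 30 mm thickness span between the inner faces of the sides; the lowest shelf sits on the floor and shelves are stacked with a clear vertical gap of 281 mm between each pair.

B is a wooden ladder with two side rails of 46×58 mm section and 1763 mm height, set 431 mm apart overall. Between them run 6 rectangular rungs (58 mm deep, 30 mm thick), front faces flush with the rails' −y face. The bottom of the first rung is 207 mm above the floor and each subsequent rung is 276 mm higher than the one below.

The ladder is against the bookshelf's +x side, with their −y faces flush.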